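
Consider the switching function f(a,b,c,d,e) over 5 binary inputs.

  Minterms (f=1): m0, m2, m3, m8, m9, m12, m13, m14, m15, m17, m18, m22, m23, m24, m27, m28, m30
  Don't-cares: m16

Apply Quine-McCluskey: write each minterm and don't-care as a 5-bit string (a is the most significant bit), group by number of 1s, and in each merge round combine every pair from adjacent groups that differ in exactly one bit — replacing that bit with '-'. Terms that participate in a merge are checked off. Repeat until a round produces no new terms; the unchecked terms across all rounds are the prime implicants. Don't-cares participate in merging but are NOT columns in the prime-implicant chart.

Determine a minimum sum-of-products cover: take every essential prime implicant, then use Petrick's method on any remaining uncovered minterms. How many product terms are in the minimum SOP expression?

9

[col 0] 00000*, 00010*, 00011*, 01000*, 01001*, 01100*, 01101*, 01110*, 01111*, 10000*, 10001*, 10010*, 10110*, 10111*, 11000*, 11011, 11100*, 11110*
[col 1] -0000*, -0010*, -1000*, -1100*, -1110*, 0-000*, 000-0*, 0001-, 01-00*, 01-01*, 0100-*, 011-0*, 011-1*, 0110-*, 0111-*, 1-000*, 1-110, 10-10, 100-0*, 1000-, 1011-, 11-00*, 111-0*
[col 2] --000, -00-0, -1-00, -11-0, 01-0-, 011--
Prime implicants: --000, -00-0, -1-00, -11-0, 0001-, 01-0-, 011--, 1-110, 10-10, 1000-, 1011-, 11011
PI chart (minterm → PIs covering it):
  0 | --000,-00-0
  2 | -00-0,0001-
  3 | 0001-  (sole → essential)
  8 | --000,-1-00,01-0-
  9 | 01-0-  (sole → essential)
  12 | -1-00,-11-0,01-0-,011--
  13 | 01-0-,011--
  14 | -11-0,011--
  15 | 011--  (sole → essential)
  17 | 1000-  (sole → essential)
  18 | -00-0,10-10
  22 | 1-110,10-10,1011-
  23 | 1011-  (sole → essential)
  24 | --000,-1-00
  27 | 11011  (sole → essential)
  28 | -1-00,-11-0
  30 | -11-0,1-110
Essential prime implicants: 0001-, 01-0-, 011--, 1000-, 1011-, 11011
Petrick residual → --000, -00-0, -11-0
Minimum SOP uses 9 PIs: c'd'e' + b'c'e' + bce' + a'b'c'd + a'bd' + a'bc + ab'c'd' + ab'cd + abc'de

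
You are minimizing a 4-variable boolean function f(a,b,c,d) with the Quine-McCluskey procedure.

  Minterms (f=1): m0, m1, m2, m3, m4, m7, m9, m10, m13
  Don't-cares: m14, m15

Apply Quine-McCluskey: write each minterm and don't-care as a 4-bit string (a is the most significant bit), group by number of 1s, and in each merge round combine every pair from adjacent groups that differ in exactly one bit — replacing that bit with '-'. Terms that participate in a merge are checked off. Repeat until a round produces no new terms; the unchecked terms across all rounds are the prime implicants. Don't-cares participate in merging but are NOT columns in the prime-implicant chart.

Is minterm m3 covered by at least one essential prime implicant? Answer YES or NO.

size-2^0 implicants → 0000(✓)  0001(✓)  0010(✓)  0011(✓)  0100(✓)  0111(✓)  1001(✓)  1010(✓)  1101(✓)  1110(✓)  1111(✓)
size-2^1 implicants → -001  -010  -111  0-00  0-11  00-0(✓)  00-1(✓)  000-(✓)  001-(✓)  1-01  1-10  11-1  111-
size-2^2 implicants → 00--
Unchecked terms (primes): -001, -010, -111, 0-00, 0-11, 00--, 1-01, 1-10, 11-1, 111-
Minterm coverage:
  m0 ⊆ 0-00,00--
  m1 ⊆ -001,00--
  m2 ⊆ -010,00--
  m3 ⊆ 0-11,00--
  m4 ⊆ 0-00 [E]
  m7 ⊆ -111,0-11
  m9 ⊆ -001,1-01
  m10 ⊆ -010,1-10
  m13 ⊆ 1-01,11-1
E = {0-00}

NO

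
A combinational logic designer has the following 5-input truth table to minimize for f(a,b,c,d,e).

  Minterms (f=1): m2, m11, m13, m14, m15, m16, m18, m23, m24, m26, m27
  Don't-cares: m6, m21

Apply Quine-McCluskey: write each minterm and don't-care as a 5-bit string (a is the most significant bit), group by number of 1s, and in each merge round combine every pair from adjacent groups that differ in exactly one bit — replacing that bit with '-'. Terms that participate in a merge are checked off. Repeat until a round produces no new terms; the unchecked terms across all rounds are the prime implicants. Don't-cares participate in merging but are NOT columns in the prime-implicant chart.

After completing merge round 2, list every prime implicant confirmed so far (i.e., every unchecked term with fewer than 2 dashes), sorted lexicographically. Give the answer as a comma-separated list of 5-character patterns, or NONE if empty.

-0010, -1011, 0-110, 00-10, 01-11, 011-1, 0111-, 101-1, 1101-

Round 0: 00010✓ 00110✓ 01011✓ 01101✓ 01110✓ 01111✓ 10000✓ 10010✓ 10101✓ 10111✓ 11000✓ 11010✓ 11011✓
Round 1: -0010 -1011 0-110 00-10 01-11 011-1 0111- 1-000✓ 1-010✓ 100-0✓ 101-1 110-0✓ 1101-
Round 2: 1-0-0
PIs = {-0010, -1011, 0-110, 00-10, 01-11, 011-1, 0111-, 1-0-0, 101-1, 1101-}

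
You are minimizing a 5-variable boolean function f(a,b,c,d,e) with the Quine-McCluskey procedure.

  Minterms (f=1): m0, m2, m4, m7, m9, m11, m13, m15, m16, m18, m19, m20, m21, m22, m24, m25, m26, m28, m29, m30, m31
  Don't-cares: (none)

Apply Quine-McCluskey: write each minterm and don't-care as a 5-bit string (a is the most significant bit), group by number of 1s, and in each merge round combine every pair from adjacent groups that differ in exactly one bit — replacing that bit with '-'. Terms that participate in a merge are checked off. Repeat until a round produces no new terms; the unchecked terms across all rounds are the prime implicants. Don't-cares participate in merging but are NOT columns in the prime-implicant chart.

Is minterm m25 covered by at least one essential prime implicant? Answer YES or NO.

[col 0] 00000*, 00010*, 00100*, 00111*, 01001*, 01011*, 01101*, 01111*, 10000*, 10010*, 10011*, 10100*, 10101*, 10110*, 11000*, 11001*, 11010*, 11100*, 11101*, 11110*, 11111*
[col 1] -0000*, -0010*, -0100*, -1001*, -1101*, -1111*, 0-111, 00-00*, 000-0*, 01-01*, 01-11*, 010-1*, 011-1*, 1-000*, 1-010*, 1-100*, 1-101*, 1-110*, 10-00*, 10-10*, 100-0*, 1001-, 101-0*, 1010-*, 11-00*, 11-01*, 11-10*, 110-0*, 1100-*, 111-0*, 111-1*, 1110-*, 1111-*
[col 2] -0-00, -00-0, -1-01, -11-1, 01--1, 1--00*, 1--10*, 1-0-0*, 1-1-0*, 1-10-, 10--0*, 11--0*, 11-0-, 111--
[col 3] 1---0
Prime implicants: -0-00, -00-0, -1-01, -11-1, 0-111, 01--1, 1---0, 1-10-, 1001-, 11-0-, 111--
PI chart (minterm → PIs covering it):
  0 | -0-00,-00-0
  2 | -00-0  (sole → essential)
  4 | -0-00  (sole → essential)
  7 | 0-111  (sole → essential)
  9 | -1-01,01--1
  11 | 01--1  (sole → essential)
  13 | -1-01,-11-1,01--1
  15 | -11-1,0-111,01--1
  16 | -0-00,-00-0,1---0
  18 | -00-0,1---0,1001-
  19 | 1001-  (sole → essential)
  20 | -0-00,1---0,1-10-
  21 | 1-10-  (sole → essential)
  22 | 1---0  (sole → essential)
  24 | 1---0,11-0-
  25 | -1-01,11-0-
  26 | 1---0  (sole → essential)
  28 | 1---0,1-10-,11-0-,111--
  29 | -1-01,-11-1,1-10-,11-0-,111--
  30 | 1---0,111--
  31 | -11-1,111--
Essential prime implicants: -0-00, -00-0, 0-111, 01--1, 1---0, 1-10-, 1001-

NO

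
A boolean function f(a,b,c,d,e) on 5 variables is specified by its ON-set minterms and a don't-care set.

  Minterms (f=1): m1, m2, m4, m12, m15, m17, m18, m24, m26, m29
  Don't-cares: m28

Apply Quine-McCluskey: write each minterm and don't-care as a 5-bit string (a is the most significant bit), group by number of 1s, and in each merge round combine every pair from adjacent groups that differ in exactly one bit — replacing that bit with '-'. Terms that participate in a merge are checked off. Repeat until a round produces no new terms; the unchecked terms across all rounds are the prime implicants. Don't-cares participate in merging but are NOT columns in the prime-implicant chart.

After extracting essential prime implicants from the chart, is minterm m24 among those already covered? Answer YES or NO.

[col 0] 00001*, 00010*, 00100*, 01100*, 01111, 10001*, 10010*, 11000*, 11010*, 11100*, 11101*
[col 1] -0001, -0010, -1100, 0-100, 1-010, 11-00, 110-0, 1110-
Prime implicants: -0001, -0010, -1100, 0-100, 01111, 1-010, 11-00, 110-0, 1110-
PI chart (minterm → PIs covering it):
  1 | -0001  (sole → essential)
  2 | -0010  (sole → essential)
  4 | 0-100  (sole → essential)
  12 | -1100,0-100
  15 | 01111  (sole → essential)
  17 | -0001  (sole → essential)
  18 | -0010,1-010
  24 | 11-00,110-0
  26 | 1-010,110-0
  29 | 1110-  (sole → essential)
Essential prime implicants: -0001, -0010, 0-100, 01111, 1110-

NO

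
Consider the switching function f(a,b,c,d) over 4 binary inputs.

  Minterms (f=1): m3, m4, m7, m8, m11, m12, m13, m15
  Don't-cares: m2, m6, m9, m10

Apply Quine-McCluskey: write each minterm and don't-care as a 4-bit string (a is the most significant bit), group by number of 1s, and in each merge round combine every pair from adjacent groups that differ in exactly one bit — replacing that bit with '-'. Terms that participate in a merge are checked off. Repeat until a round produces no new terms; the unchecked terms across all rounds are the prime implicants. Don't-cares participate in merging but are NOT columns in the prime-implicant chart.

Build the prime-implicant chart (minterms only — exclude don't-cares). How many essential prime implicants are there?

size-2^0 implicants → 0010(✓)  0011(✓)  0100(✓)  0110(✓)  0111(✓)  1000(✓)  1001(✓)  1010(✓)  1011(✓)  1100(✓)  1101(✓)  1111(✓)
size-2^1 implicants → -010(✓)  -011(✓)  -100  -111(✓)  0-10(✓)  0-11(✓)  001-(✓)  01-0  011-(✓)  1-00(✓)  1-01(✓)  1-11(✓)  10-0(✓)  10-1(✓)  100-(✓)  101-(✓)  11-1(✓)  110-(✓)
size-2^2 implicants → --11  -01-  0-1-  1--1  1-0-  10--
Unchecked terms (primes): --11, -01-, -100, 0-1-, 01-0, 1--1, 1-0-, 10--
Minterm coverage:
  m3 ⊆ --11,-01-,0-1-
  m4 ⊆ -100,01-0
  m7 ⊆ --11,0-1-
  m8 ⊆ 1-0-,10--
  m11 ⊆ --11,-01-,1--1,10--
  m12 ⊆ -100,1-0-
  m13 ⊆ 1--1,1-0-
  m15 ⊆ --11,1--1
(no essential prime implicants)

0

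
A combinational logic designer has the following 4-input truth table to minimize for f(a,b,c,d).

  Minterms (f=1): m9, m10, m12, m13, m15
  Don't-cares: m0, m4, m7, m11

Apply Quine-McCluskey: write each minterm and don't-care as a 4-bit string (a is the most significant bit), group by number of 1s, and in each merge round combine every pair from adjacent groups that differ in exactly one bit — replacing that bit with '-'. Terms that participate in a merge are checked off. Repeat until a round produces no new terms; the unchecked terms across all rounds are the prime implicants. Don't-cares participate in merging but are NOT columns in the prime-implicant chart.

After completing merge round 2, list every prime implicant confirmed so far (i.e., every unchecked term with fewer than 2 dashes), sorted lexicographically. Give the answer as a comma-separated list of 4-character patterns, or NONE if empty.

Round 0: 0000✓ 0100✓ 0111✓ 1001✓ 1010✓ 1011✓ 1100✓ 1101✓ 1111✓
Round 1: -100 -111 0-00 1-01✓ 1-11✓ 10-1✓ 101- 11-1✓ 110-
Round 2: 1--1
PIs = {-100, -111, 0-00, 1--1, 101-, 110-}

-100, -111, 0-00, 101-, 110-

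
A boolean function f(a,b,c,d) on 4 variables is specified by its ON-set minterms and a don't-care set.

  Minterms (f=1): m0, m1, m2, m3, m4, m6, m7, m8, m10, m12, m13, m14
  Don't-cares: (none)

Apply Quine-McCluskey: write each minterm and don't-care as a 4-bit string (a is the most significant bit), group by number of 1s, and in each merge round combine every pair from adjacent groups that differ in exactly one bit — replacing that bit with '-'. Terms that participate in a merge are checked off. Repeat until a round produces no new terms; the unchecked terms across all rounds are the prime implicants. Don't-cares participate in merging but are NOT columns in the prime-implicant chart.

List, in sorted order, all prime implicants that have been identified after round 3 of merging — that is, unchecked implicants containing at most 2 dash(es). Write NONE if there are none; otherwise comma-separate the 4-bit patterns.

Round 0: 0000✓ 0001✓ 0010✓ 0011✓ 0100✓ 0110✓ 0111✓ 1000✓ 1010✓ 1100✓ 1101✓ 1110✓
Round 1: -000✓ -010✓ -100✓ -110✓ 0-00✓ 0-10✓ 0-11✓ 00-0✓ 00-1✓ 000-✓ 001-✓ 01-0✓ 011-✓ 1-00✓ 1-10✓ 10-0✓ 11-0✓ 110-
Round 2: --00✓ --10✓ -0-0✓ -1-0✓ 0--0✓ 0-1- 00-- 1--0✓
Round 3: ---0
PIs = {---0, 0-1-, 00--, 110-}

0-1-, 00--, 110-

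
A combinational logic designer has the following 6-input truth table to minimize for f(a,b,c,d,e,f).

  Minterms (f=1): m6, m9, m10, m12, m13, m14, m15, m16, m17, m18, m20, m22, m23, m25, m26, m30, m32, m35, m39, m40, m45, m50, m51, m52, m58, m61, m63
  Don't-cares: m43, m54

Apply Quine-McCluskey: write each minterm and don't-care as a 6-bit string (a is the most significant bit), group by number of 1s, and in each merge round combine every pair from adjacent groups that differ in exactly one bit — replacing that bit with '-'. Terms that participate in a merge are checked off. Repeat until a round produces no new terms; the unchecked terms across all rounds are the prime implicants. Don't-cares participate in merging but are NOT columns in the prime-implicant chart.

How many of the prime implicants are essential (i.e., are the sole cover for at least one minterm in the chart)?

9

Round 0: 000110✓ 001001✓ 001010✓ 001100✓ 001101✓ 001110✓ 001111✓ 010000✓ 010001✓ 010010✓ 010100✓ 010110✓ 010111✓ 011001✓ 011010✓ 011110✓ 100000✓ 100011✓ 100111✓ 101000✓ 101011✓ 101101✓ 110010✓ 110011✓ 110100✓ 110110✓ 111010✓ 111101✓ 111111✓
Round 1: -01101 -10010✓ -10100✓ -10110✓ -11010✓ 0-0110✓ 0-1001 0-1010✓ 0-1110✓ 00-110✓ 001-01 001-10✓ 0011-0✓ 0011-1✓ 00110-✓ 00111-✓ 01-001 01-010✓ 01-110✓ 010-00✓ 010-10✓ 0100-0✓ 01000- 0101-0✓ 01011- 011-10✓ 1-0011 1-1101 10-000 10-011 100-11 11-010✓ 110-10✓ 11001- 1101-0✓ 1111-1
Round 2: -1-010 -10-10 -101-0 0--110 0-1-10 0011-- 01--10 010--0
PIs = {-01101, -1-010, -10-10, -101-0, 0--110, 0-1-10, 0-1001, 001-01, 0011--, 01--10, 01-001, 010--0, 01000-, 01011-, 1-0011, 1-1101, 10-000, 10-011, 100-11, 11001-, 1111-1}
Coverage chart:
  m6: 0--110 ←essential
  m9: 0-1001,001-01
  m10: 0-1-10 ←essential
  m12: 0011-- ←essential
  m13: -01101,001-01,0011--
  m14: 0--110,0-1-10,0011--
  m15: 0011-- ←essential
  m16: 010--0,01000-
  m17: 01-001,01000-
  m18: -1-010,-10-10,01--10,010--0
  m20: -101-0,010--0
  m22: -10-10,-101-0,0--110,01--10,010--0,01011-
  m23: 01011- ←essential
  m25: 0-1001,01-001
  m26: -1-010,0-1-10,01--10
  m30: 0--110,0-1-10,01--10
  m32: 10-000 ←essential
  m35: 1-0011,10-011,100-11
  m39: 100-11 ←essential
  m40: 10-000 ←essential
  m45: -01101,1-1101
  m50: -1-010,-10-10,11001-
  m51: 1-0011,11001-
  m52: -101-0 ←essential
  m58: -1-010 ←essential
  m61: 1-1101,1111-1
  m63: 1111-1 ←essential
Essential: -1-010, -101-0, 0--110, 0-1-10, 0011--, 01011-, 10-000, 100-11, 1111-1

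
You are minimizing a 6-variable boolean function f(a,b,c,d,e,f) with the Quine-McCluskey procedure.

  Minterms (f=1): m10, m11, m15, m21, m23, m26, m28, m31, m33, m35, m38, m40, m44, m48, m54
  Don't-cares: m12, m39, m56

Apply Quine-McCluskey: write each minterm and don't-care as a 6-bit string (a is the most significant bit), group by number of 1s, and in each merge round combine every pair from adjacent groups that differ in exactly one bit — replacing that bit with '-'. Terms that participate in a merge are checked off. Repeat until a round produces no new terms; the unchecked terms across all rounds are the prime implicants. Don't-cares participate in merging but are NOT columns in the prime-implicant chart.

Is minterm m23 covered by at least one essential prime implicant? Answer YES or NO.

YES

[col 0] 001010*, 001011*, 001100*, 001111*, 010101*, 010111*, 011010*, 011100*, 011111*, 100001*, 100011*, 100110*, 100111*, 101000*, 101100*, 110000*, 110110*, 111000*
[col 1] -01100, 0-1010, 0-1100, 0-1111, 001-11, 00101-, 01-111, 0101-1, 1-0110, 1-1000, 100-11, 1000-1, 10011-, 101-00, 11-000
Prime implicants: -01100, 0-1010, 0-1100, 0-1111, 001-11, 00101-, 01-111, 0101-1, 1-0110, 1-1000, 100-11, 1000-1, 10011-, 101-00, 11-000
PI chart (minterm → PIs covering it):
  10 | 0-1010,00101-
  11 | 001-11,00101-
  15 | 0-1111,001-11
  21 | 0101-1  (sole → essential)
  23 | 01-111,0101-1
  26 | 0-1010  (sole → essential)
  28 | 0-1100  (sole → essential)
  31 | 0-1111,01-111
  33 | 1000-1  (sole → essential)
  35 | 100-11,1000-1
  38 | 1-0110,10011-
  40 | 1-1000,101-00
  44 | -01100,101-00
  48 | 11-000  (sole → essential)
  54 | 1-0110  (sole → essential)
Essential prime implicants: 0-1010, 0-1100, 0101-1, 1-0110, 1000-1, 11-000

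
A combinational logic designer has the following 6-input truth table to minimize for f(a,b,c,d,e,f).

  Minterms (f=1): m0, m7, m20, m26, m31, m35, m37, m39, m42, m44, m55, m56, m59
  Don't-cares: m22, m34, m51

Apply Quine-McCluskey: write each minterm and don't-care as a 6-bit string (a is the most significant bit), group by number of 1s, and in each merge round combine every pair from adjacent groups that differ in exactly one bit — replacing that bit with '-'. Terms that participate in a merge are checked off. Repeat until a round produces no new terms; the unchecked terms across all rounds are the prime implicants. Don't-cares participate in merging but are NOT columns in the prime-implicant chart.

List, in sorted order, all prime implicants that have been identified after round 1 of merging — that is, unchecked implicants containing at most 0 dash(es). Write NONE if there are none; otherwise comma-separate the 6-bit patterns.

size-2^0 implicants → 000000  000111(✓)  010100(✓)  010110(✓)  011010  011111  100010(✓)  100011(✓)  100101(✓)  100111(✓)  101010(✓)  101100  110011(✓)  110111(✓)  111000  111011(✓)
size-2^1 implicants → -00111  0101-0  1-0011(✓)  1-0111(✓)  10-010  100-11(✓)  10001-  1001-1  11-011  110-11(✓)
size-2^2 implicants → 1-0-11
Unchecked terms (primes): -00111, 000000, 0101-0, 011010, 011111, 1-0-11, 10-010, 10001-, 1001-1, 101100, 11-011, 111000

000000, 011010, 011111, 101100, 111000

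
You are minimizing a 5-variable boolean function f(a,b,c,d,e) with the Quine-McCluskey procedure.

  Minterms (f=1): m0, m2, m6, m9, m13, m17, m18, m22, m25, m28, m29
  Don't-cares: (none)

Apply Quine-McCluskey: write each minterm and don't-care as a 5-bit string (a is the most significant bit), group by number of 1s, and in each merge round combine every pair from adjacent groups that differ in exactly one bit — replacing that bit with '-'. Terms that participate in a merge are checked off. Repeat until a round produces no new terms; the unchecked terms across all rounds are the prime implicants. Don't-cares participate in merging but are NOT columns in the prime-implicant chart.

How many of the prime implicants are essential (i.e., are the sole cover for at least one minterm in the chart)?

[col 0] 00000*, 00010*, 00110*, 01001*, 01101*, 10001*, 10010*, 10110*, 11001*, 11100*, 11101*
[col 1] -0010*, -0110*, -1001*, -1101*, 00-10*, 000-0, 01-01*, 1-001, 10-10*, 11-01*, 1110-
[col 2] -0-10, -1-01
Prime implicants: -0-10, -1-01, 000-0, 1-001, 1110-
PI chart (minterm → PIs covering it):
  0 | 000-0  (sole → essential)
  2 | -0-10,000-0
  6 | -0-10  (sole → essential)
  9 | -1-01  (sole → essential)
  13 | -1-01  (sole → essential)
  17 | 1-001  (sole → essential)
  18 | -0-10  (sole → essential)
  22 | -0-10  (sole → essential)
  25 | -1-01,1-001
  28 | 1110-  (sole → essential)
  29 | -1-01,1110-
Essential prime implicants: -0-10, -1-01, 000-0, 1-001, 1110-

5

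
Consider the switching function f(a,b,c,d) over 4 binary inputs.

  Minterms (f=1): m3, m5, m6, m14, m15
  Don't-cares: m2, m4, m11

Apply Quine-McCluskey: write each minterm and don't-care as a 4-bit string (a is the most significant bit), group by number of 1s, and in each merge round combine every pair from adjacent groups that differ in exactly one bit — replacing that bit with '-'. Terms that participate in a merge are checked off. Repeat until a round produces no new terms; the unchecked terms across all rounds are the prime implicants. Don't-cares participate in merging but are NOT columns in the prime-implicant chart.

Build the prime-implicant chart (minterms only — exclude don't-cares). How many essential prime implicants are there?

1

[col 0] 0010*, 0011*, 0100*, 0101*, 0110*, 1011*, 1110*, 1111*
[col 1] -011, -110, 0-10, 001-, 01-0, 010-, 1-11, 111-
Prime implicants: -011, -110, 0-10, 001-, 01-0, 010-, 1-11, 111-
PI chart (minterm → PIs covering it):
  3 | -011,001-
  5 | 010-  (sole → essential)
  6 | -110,0-10,01-0
  14 | -110,111-
  15 | 1-11,111-
Essential prime implicants: 010-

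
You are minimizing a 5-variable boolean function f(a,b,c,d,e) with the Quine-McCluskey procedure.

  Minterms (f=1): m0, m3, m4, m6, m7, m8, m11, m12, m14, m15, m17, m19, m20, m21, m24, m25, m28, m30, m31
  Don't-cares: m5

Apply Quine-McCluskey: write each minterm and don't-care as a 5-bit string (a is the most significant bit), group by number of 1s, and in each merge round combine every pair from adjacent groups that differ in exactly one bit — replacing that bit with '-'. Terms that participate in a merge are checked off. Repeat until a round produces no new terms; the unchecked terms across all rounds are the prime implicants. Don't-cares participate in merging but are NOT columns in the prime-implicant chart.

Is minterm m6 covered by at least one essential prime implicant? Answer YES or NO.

[col 0] 00000*, 00011*, 00100*, 00101*, 00110*, 00111*, 01000*, 01011*, 01100*, 01110*, 01111*, 10001*, 10011*, 10100*, 10101*, 11000*, 11001*, 11100*, 11110*, 11111*
[col 1] -0011, -0100*, -0101*, -1000*, -1100*, -1110*, -1111*, 0-000*, 0-011*, 0-100*, 0-110*, 0-111*, 00-00*, 00-11*, 001-0*, 001-1*, 0010-*, 0011-*, 01-00*, 01-11*, 011-0*, 0111-*, 1-001, 1-100*, 10-01, 100-1, 1010-*, 11-00*, 1100-, 111-0*, 1111-*
[col 2] --100, -010-, -1-00, -11-0, -111-, 0--00, 0--11, 0-1-0, 0-11-, 001--
Prime implicants: --100, -0011, -010-, -1-00, -11-0, -111-, 0--00, 0--11, 0-1-0, 0-11-, 001--, 1-001, 10-01, 100-1, 1100-
PI chart (minterm → PIs covering it):
  0 | 0--00  (sole → essential)
  3 | -0011,0--11
  4 | --100,-010-,0--00,0-1-0,001--
  6 | 0-1-0,0-11-,001--
  7 | 0--11,0-11-,001--
  8 | -1-00,0--00
  11 | 0--11  (sole → essential)
  12 | --100,-1-00,-11-0,0--00,0-1-0
  14 | -11-0,-111-,0-1-0,0-11-
  15 | -111-,0--11,0-11-
  17 | 1-001,10-01,100-1
  19 | -0011,100-1
  20 | --100,-010-
  21 | -010-,10-01
  24 | -1-00,1100-
  25 | 1-001,1100-
  28 | --100,-1-00,-11-0
  30 | -11-0,-111-
  31 | -111-  (sole → essential)
Essential prime implicants: -111-, 0--00, 0--11

NO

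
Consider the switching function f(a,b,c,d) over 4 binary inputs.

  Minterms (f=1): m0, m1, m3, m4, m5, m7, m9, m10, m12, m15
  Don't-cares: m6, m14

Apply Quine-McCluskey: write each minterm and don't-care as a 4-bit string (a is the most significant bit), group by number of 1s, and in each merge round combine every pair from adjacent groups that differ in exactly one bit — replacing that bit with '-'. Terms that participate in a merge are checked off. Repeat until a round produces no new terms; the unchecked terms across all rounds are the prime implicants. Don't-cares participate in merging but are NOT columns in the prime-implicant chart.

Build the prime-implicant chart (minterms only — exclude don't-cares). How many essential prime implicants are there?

6

[col 0] 0000*, 0001*, 0011*, 0100*, 0101*, 0110*, 0111*, 1001*, 1010*, 1100*, 1110*, 1111*
[col 1] -001, -100*, -110*, -111*, 0-00*, 0-01*, 0-11*, 00-1*, 000-*, 01-0*, 01-1*, 010-*, 011-*, 1-10, 11-0*, 111-*
[col 2] -1-0, -11-, 0--1, 0-0-, 01--
Prime implicants: -001, -1-0, -11-, 0--1, 0-0-, 01--, 1-10
PI chart (minterm → PIs covering it):
  0 | 0-0-  (sole → essential)
  1 | -001,0--1,0-0-
  3 | 0--1  (sole → essential)
  4 | -1-0,0-0-,01--
  5 | 0--1,0-0-,01--
  7 | -11-,0--1,01--
  9 | -001  (sole → essential)
  10 | 1-10  (sole → essential)
  12 | -1-0  (sole → essential)
  15 | -11-  (sole → essential)
Essential prime implicants: -001, -1-0, -11-, 0--1, 0-0-, 1-10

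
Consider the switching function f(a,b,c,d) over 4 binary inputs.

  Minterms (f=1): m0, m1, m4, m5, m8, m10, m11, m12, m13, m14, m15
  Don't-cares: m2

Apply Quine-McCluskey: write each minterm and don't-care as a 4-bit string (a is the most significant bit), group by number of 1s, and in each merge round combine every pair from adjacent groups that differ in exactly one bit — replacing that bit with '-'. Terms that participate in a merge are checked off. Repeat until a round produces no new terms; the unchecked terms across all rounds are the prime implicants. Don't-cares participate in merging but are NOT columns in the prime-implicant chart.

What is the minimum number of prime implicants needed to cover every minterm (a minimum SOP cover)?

size-2^0 implicants → 0000(✓)  0001(✓)  0010(✓)  0100(✓)  0101(✓)  1000(✓)  1010(✓)  1011(✓)  1100(✓)  1101(✓)  1110(✓)  1111(✓)
size-2^1 implicants → -000(✓)  -010(✓)  -100(✓)  -101(✓)  0-00(✓)  0-01(✓)  00-0(✓)  000-(✓)  010-(✓)  1-00(✓)  1-10(✓)  1-11(✓)  10-0(✓)  101-(✓)  11-0(✓)  11-1(✓)  110-(✓)  111-(✓)
size-2^2 implicants → --00  -0-0  -10-  0-0-  1--0  1-1-  11--
Unchecked terms (primes): --00, -0-0, -10-, 0-0-, 1--0, 1-1-, 11--
Minterm coverage:
  m0 ⊆ --00,-0-0,0-0-
  m1 ⊆ 0-0- [E]
  m4 ⊆ --00,-10-,0-0-
  m5 ⊆ -10-,0-0-
  m8 ⊆ --00,-0-0,1--0
  m10 ⊆ -0-0,1--0,1-1-
  m11 ⊆ 1-1- [E]
  m12 ⊆ --00,-10-,1--0,11--
  m13 ⊆ -10-,11--
  m14 ⊆ 1--0,1-1-,11--
  m15 ⊆ 1-1-,11--
E = {0-0-, 1-1-}
Petrick residual → --00, -10-
Cover = c'd' + bc' + a'c' + ac  |cover|=4

4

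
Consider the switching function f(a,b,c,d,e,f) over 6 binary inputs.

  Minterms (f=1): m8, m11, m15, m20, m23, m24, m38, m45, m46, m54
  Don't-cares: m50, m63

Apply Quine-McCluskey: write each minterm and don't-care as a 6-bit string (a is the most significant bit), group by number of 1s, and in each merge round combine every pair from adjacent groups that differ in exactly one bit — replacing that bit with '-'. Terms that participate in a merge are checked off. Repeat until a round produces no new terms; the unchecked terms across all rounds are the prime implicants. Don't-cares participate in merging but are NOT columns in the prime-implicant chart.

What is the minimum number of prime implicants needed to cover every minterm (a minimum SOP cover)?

[col 0] 001000*, 001011*, 001111*, 010100, 010111, 011000*, 100110*, 101101, 101110*, 110010*, 110110*, 111111
[col 1] 0-1000, 001-11, 1-0110, 10-110, 110-10
Prime implicants: 0-1000, 001-11, 010100, 010111, 1-0110, 10-110, 101101, 110-10, 111111
PI chart (minterm → PIs covering it):
  8 | 0-1000  (sole → essential)
  11 | 001-11  (sole → essential)
  15 | 001-11  (sole → essential)
  20 | 010100  (sole → essential)
  23 | 010111  (sole → essential)
  24 | 0-1000  (sole → essential)
  38 | 1-0110,10-110
  45 | 101101  (sole → essential)
  46 | 10-110  (sole → essential)
  54 | 1-0110,110-10
Essential prime implicants: 0-1000, 001-11, 010100, 010111, 10-110, 101101
Petrick residual → 1-0110
Minimum SOP uses 7 PIs: a'cd'e'f' + a'b'cef + a'bc'de'f' + a'bc'def + ac'def' + ab'def' + ab'cde'f

7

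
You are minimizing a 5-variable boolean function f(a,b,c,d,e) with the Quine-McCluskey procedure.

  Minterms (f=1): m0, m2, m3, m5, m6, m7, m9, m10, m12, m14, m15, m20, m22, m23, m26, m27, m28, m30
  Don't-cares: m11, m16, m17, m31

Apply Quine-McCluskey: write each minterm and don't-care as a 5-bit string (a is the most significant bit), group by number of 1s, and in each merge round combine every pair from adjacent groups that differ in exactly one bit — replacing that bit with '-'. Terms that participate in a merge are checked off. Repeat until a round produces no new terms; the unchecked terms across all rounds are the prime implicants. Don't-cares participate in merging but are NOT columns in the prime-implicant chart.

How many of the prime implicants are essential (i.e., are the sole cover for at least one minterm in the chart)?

[col 0] 00000*, 00010*, 00011*, 00101*, 00110*, 00111*, 01001*, 01010*, 01011*, 01100*, 01110*, 01111*, 10000*, 10001*, 10100*, 10110*, 10111*, 11010*, 11011*, 11100*, 11110*, 11111*
[col 1] -0000, -0110*, -0111*, -1010*, -1011*, -1100*, -1110*, -1111*, 0-010*, 0-011*, 0-110*, 0-111*, 00-10*, 00-11*, 000-0, 0001-*, 001-1, 0011-*, 01-10*, 01-11*, 010-1, 0101-*, 011-0*, 0111-*, 1-100*, 1-110*, 1-111*, 10-00, 1000-, 101-0*, 1011-*, 11-10*, 11-11*, 1101-*, 111-0*, 1111-*
[col 2] --110*, --111*, -011-*, -1-10*, -1-11*, -101-*, -11-0, -111-*, 0--10*, 0--11*, 0-01-*, 0-11-*, 00-1-*, 01-1-*, 1-1-0, 1-11-*, 11-1-*
[col 3] --11-, -1-1-, 0--1-
Prime implicants: --11-, -0000, -1-1-, -11-0, 0--1-, 000-0, 001-1, 010-1, 1-1-0, 10-00, 1000-
PI chart (minterm → PIs covering it):
  0 | -0000,000-0
  2 | 0--1-,000-0
  3 | 0--1-  (sole → essential)
  5 | 001-1  (sole → essential)
  6 | --11-,0--1-
  7 | --11-,0--1-,001-1
  9 | 010-1  (sole → essential)
  10 | -1-1-,0--1-
  12 | -11-0  (sole → essential)
  14 | --11-,-1-1-,-11-0,0--1-
  15 | --11-,-1-1-,0--1-
  20 | 1-1-0,10-00
  22 | --11-,1-1-0
  23 | --11-  (sole → essential)
  26 | -1-1-  (sole → essential)
  27 | -1-1-  (sole → essential)
  28 | -11-0,1-1-0
  30 | --11-,-1-1-,-11-0,1-1-0
Essential prime implicants: --11-, -1-1-, -11-0, 0--1-, 001-1, 010-1

6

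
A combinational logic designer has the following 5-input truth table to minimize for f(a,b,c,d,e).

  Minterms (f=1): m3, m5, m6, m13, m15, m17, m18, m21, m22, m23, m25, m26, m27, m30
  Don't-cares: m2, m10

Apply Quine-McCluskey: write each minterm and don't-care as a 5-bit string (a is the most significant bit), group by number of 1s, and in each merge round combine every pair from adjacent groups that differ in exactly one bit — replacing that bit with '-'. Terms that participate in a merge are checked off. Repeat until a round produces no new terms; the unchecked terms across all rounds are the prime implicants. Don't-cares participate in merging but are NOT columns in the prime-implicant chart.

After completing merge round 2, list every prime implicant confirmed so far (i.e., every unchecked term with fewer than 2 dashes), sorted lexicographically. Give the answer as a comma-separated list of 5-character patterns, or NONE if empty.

-0101, 0-101, 0001-, 011-1, 1-001, 10-01, 101-1, 1011-, 110-1, 1101-

size-2^0 implicants → 00010(✓)  00011(✓)  00101(✓)  00110(✓)  01010(✓)  01101(✓)  01111(✓)  10001(✓)  10010(✓)  10101(✓)  10110(✓)  10111(✓)  11001(✓)  11010(✓)  11011(✓)  11110(✓)
size-2^1 implicants → -0010(✓)  -0101  -0110(✓)  -1010(✓)  0-010(✓)  0-101  00-10(✓)  0001-  011-1  1-001  1-010(✓)  1-110(✓)  10-01  10-10(✓)  101-1  1011-  11-10(✓)  110-1  1101-
size-2^2 implicants → --010  -0-10  1--10
Unchecked terms (primes): --010, -0-10, -0101, 0-101, 0001-, 011-1, 1--10, 1-001, 10-01, 101-1, 1011-, 110-1, 1101-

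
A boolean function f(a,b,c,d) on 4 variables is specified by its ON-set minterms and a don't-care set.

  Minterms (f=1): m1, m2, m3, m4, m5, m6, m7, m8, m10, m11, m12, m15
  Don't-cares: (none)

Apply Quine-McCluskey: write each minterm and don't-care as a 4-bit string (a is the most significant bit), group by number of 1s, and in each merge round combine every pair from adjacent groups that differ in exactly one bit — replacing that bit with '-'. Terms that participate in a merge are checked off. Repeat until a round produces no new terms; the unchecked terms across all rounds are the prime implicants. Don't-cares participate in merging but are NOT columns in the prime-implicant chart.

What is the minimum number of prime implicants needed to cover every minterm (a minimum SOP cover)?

5

Round 0: 0001✓ 0010✓ 0011✓ 0100✓ 0101✓ 0110✓ 0111✓ 1000✓ 1010✓ 1011✓ 1100✓ 1111✓
Round 1: -010✓ -011✓ -100 -111✓ 0-01✓ 0-10✓ 0-11✓ 00-1✓ 001-✓ 01-0✓ 01-1✓ 010-✓ 011-✓ 1-00 1-11✓ 10-0 101-✓
Round 2: --11 -01- 0--1 0-1- 01--
PIs = {--11, -01-, -100, 0--1, 0-1-, 01--, 1-00, 10-0}
Coverage chart:
  m1: 0--1 ←essential
  m2: -01-,0-1-
  m3: --11,-01-,0--1,0-1-
  m4: -100,01--
  m5: 0--1,01--
  m6: 0-1-,01--
  m7: --11,0--1,0-1-,01--
  m8: 1-00,10-0
  m10: -01-,10-0
  m11: --11,-01-
  m12: -100,1-00
  m15: --11 ←essential
Essential: --11, 0--1
Petrick residual → -01-, 01--, 1-00
Min cover (5 terms): cd + b'c + a'd + a'b + ac'd'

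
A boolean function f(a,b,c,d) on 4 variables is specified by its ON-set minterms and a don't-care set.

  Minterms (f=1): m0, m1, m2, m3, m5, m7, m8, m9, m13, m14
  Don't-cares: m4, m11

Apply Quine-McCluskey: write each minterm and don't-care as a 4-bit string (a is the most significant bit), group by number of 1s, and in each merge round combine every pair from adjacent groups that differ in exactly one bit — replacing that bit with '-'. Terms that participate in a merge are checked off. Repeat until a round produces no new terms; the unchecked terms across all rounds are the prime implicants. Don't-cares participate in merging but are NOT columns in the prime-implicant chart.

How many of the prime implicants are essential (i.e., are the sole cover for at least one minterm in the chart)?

size-2^0 implicants → 0000(✓)  0001(✓)  0010(✓)  0011(✓)  0100(✓)  0101(✓)  0111(✓)  1000(✓)  1001(✓)  1011(✓)  1101(✓)  1110
size-2^1 implicants → -000(✓)  -001(✓)  -011(✓)  -101(✓)  0-00(✓)  0-01(✓)  0-11(✓)  00-0(✓)  00-1(✓)  000-(✓)  001-(✓)  01-1(✓)  010-(✓)  1-01(✓)  10-1(✓)  100-(✓)
size-2^2 implicants → --01  -0-1  -00-  0--1  0-0-  00--
Unchecked terms (primes): --01, -0-1, -00-, 0--1, 0-0-, 00--, 1110
Minterm coverage:
  m0 ⊆ -00-,0-0-,00--
  m1 ⊆ --01,-0-1,-00-,0--1,0-0-,00--
  m2 ⊆ 00-- [E]
  m3 ⊆ -0-1,0--1,00--
  m5 ⊆ --01,0--1,0-0-
  m7 ⊆ 0--1 [E]
  m8 ⊆ -00- [E]
  m9 ⊆ --01,-0-1,-00-
  m13 ⊆ --01 [E]
  m14 ⊆ 1110 [E]
E = {--01, -00-, 0--1, 00--, 1110}

5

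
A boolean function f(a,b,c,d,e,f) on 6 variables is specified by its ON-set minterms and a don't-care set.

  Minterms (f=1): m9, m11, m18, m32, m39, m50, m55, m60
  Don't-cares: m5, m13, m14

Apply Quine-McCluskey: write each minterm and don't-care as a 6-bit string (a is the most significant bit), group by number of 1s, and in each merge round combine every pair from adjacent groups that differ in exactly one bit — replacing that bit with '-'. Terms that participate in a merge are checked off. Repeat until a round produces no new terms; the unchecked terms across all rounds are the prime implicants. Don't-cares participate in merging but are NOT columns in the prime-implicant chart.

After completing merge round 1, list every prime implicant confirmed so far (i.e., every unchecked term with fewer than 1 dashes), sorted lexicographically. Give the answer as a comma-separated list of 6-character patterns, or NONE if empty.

Round 0: 000101✓ 001001✓ 001011✓ 001101✓ 001110 010010✓ 100000 100111✓ 110010✓ 110111✓ 111100
Round 1: -10010 00-101 001-01 0010-1 1-0111
PIs = {-10010, 00-101, 001-01, 0010-1, 001110, 1-0111, 100000, 111100}

001110, 100000, 111100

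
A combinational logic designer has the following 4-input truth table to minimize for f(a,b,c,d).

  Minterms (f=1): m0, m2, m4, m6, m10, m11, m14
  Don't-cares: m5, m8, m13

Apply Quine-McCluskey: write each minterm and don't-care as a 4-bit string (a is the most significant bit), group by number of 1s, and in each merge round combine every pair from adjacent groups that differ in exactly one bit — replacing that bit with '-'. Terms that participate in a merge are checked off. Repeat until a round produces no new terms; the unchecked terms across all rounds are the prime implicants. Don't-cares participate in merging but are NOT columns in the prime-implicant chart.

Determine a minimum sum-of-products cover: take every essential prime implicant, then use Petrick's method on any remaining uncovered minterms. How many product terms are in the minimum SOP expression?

3

Round 0: 0000✓ 0010✓ 0100✓ 0101✓ 0110✓ 1000✓ 1010✓ 1011✓ 1101✓ 1110✓
Round 1: -000✓ -010✓ -101 -110✓ 0-00✓ 0-10✓ 00-0✓ 01-0✓ 010- 1-10✓ 10-0✓ 101-
Round 2: --10 -0-0 0--0
PIs = {--10, -0-0, -101, 0--0, 010-, 101-}
Coverage chart:
  m0: -0-0,0--0
  m2: --10,-0-0,0--0
  m4: 0--0,010-
  m6: --10,0--0
  m10: --10,-0-0,101-
  m11: 101- ←essential
  m14: --10 ←essential
Essential: --10, 101-
Petrick residual → 0--0
Min cover (3 terms): cd' + a'd' + ab'c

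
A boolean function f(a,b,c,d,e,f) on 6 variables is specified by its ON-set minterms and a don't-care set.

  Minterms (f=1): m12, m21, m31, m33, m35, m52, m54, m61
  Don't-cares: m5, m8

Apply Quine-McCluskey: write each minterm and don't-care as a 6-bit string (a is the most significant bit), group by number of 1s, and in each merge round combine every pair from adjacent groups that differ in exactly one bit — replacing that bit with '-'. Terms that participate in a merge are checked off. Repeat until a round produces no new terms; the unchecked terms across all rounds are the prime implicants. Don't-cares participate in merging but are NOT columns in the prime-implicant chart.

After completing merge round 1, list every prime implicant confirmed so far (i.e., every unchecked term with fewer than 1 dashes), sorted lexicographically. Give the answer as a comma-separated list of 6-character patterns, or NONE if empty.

011111, 111101

Round 0: 000101✓ 001000✓ 001100✓ 010101✓ 011111 100001✓ 100011✓ 110100✓ 110110✓ 111101
Round 1: 0-0101 001-00 1000-1 1101-0
PIs = {0-0101, 001-00, 011111, 1000-1, 1101-0, 111101}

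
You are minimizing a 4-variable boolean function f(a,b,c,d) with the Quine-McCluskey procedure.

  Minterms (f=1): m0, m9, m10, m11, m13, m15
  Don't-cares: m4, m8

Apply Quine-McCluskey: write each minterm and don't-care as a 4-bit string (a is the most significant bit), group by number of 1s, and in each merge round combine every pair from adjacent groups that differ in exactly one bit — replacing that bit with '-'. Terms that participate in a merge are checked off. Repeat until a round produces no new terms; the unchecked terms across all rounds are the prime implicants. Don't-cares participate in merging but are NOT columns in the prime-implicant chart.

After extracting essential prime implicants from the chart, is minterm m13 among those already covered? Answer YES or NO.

Round 0: 0000✓ 0100✓ 1000✓ 1001✓ 1010✓ 1011✓ 1101✓ 1111✓
Round 1: -000 0-00 1-01✓ 1-11✓ 10-0✓ 10-1✓ 100-✓ 101-✓ 11-1✓
Round 2: 1--1 10--
PIs = {-000, 0-00, 1--1, 10--}
Coverage chart:
  m0: -000,0-00
  m9: 1--1,10--
  m10: 10-- ←essential
  m11: 1--1,10--
  m13: 1--1 ←essential
  m15: 1--1 ←essential
Essential: 1--1, 10--

YES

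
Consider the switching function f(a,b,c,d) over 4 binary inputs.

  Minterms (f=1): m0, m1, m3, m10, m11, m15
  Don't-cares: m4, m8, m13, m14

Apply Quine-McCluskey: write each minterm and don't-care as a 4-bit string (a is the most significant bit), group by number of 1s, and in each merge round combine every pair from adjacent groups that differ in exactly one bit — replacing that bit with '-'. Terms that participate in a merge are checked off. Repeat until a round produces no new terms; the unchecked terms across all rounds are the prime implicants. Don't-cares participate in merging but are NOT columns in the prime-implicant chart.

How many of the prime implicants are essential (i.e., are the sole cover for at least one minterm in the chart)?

0

size-2^0 implicants → 0000(✓)  0001(✓)  0011(✓)  0100(✓)  1000(✓)  1010(✓)  1011(✓)  1101(✓)  1110(✓)  1111(✓)
size-2^1 implicants → -000  -011  0-00  00-1  000-  1-10(✓)  1-11(✓)  10-0  101-(✓)  11-1  111-(✓)
size-2^2 implicants → 1-1-
Unchecked terms (primes): -000, -011, 0-00, 00-1, 000-, 1-1-, 10-0, 11-1
Minterm coverage:
  m0 ⊆ -000,0-00,000-
  m1 ⊆ 00-1,000-
  m3 ⊆ -011,00-1
  m10 ⊆ 1-1-,10-0
  m11 ⊆ -011,1-1-
  m15 ⊆ 1-1-,11-1
(no essential prime implicants)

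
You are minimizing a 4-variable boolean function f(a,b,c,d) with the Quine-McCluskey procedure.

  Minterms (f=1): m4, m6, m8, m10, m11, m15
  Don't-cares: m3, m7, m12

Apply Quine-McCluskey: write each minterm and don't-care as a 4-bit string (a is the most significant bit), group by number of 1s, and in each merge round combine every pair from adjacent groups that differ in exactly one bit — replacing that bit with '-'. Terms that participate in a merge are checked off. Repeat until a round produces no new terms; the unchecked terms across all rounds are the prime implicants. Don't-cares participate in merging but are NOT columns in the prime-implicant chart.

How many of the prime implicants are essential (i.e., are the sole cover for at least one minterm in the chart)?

size-2^0 implicants → 0011(✓)  0100(✓)  0110(✓)  0111(✓)  1000(✓)  1010(✓)  1011(✓)  1100(✓)  1111(✓)
size-2^1 implicants → -011(✓)  -100  -111(✓)  0-11(✓)  01-0  011-  1-00  1-11(✓)  10-0  101-
size-2^2 implicants → --11
Unchecked terms (primes): --11, -100, 01-0, 011-, 1-00, 10-0, 101-
Minterm coverage:
  m4 ⊆ -100,01-0
  m6 ⊆ 01-0,011-
  m8 ⊆ 1-00,10-0
  m10 ⊆ 10-0,101-
  m11 ⊆ --11,101-
  m15 ⊆ --11 [E]
E = {--11}

1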